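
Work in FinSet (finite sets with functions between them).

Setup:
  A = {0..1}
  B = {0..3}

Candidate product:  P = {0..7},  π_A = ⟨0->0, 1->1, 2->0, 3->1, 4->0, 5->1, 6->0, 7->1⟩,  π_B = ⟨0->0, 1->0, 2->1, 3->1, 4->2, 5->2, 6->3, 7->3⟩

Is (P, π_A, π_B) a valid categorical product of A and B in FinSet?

Answer: VALID PRODUCT

Trace:
|A|·|B| = 2·4 = 8;  |P| = 8
Check the pairing map k ↦ (π_A(k), π_B(k)):
  0 -> (0,0)
  1 -> (1,0)
  2 -> (0,1)
  3 -> (1,1)
  4 -> (0,2)
  5 -> (1,2)
  6 -> (0,3)
  7 -> (1,3)
distinct pairs in image: 8 / 8 needed
  → bijection onto A×B; projections well-typed.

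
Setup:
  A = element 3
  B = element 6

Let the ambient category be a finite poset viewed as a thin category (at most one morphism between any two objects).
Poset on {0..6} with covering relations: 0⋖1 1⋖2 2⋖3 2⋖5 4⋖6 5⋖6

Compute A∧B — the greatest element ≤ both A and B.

Answer: A∧B = 2

Work:
Common predecessors of 3,6: {0,1,2}
  0 ≤ 2
  1 ≤ 2
  2 ≤ 2
glb = 2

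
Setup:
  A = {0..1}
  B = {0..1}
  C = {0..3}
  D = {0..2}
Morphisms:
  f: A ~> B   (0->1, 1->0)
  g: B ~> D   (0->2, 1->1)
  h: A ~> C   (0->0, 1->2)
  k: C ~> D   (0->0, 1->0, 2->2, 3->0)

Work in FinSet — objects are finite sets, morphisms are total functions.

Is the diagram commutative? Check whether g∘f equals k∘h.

Answer: DOES NOT COMMUTE

Derivation:
Along f;g (path 1):
  0 f~>1 g~>1
  1 f~>0 g~>2
  composite₁ = (0->1, 1->2)
Along h;k (path 2):
  0 h~>0 k~>0
  1 h~>2 k~>2
  composite₂ = (0->0, 1->2)
Equal? distinct morphisms ✗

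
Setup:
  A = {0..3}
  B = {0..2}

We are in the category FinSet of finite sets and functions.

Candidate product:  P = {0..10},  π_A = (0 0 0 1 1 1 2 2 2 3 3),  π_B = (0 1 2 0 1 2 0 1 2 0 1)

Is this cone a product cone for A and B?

Answer: NOT A VALID PRODUCT — |P|=11 ≠ |A|·|B|=12

Work:
|A|·|B| = 4·3 = 12;  |P| = 11
  → cardinalities differ; no bijection possible.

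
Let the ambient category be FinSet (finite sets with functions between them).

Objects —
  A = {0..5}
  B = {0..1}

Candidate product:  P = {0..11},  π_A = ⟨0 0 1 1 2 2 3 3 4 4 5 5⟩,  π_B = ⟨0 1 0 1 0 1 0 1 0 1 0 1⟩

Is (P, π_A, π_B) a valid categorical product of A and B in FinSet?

|A|·|B| = 6·2 = 12;  |P| = 12
Check the pairing map k ↦ (π_A(k), π_B(k)):
  0 : (0,0)
  1 : (0,1)
  2 : (1,0)
  3 : (1,1)
  4 : (2,0)
  5 : (2,1)
  6 : (3,0)
  7 : (3,1)
  8 : (4,0)
  9 : (4,1)
  10 : (5,0)
  11 : (5,1)
distinct pairs in image: 12 / 12 needed
  → bijection onto A×B; projections well-typed.

Answer: VALID PRODUCT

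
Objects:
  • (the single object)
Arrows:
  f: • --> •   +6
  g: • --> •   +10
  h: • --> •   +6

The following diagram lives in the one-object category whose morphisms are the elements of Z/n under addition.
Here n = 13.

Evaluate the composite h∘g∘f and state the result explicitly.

Answer: +9

Trace:
  0 +6≡6 +10≡3 +6≡9  (mod 13)
⟦path⟧: +9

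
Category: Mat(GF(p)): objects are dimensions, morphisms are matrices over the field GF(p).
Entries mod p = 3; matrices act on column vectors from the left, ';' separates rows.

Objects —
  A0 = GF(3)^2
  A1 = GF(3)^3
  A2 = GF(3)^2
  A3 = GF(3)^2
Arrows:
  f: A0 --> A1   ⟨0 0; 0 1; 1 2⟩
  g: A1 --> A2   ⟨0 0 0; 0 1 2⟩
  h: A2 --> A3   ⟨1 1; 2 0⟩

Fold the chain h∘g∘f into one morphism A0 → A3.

Answer: ⟨2 2; 0 0⟩

Work:
  e0=[1,0] f-->[0,0,1] g-->[0,2] h-->[2,0]
  e1=[0,1] f-->[0,1,2] g-->[0,2] h-->[2,0]
composite: ⟨2 2; 0 0⟩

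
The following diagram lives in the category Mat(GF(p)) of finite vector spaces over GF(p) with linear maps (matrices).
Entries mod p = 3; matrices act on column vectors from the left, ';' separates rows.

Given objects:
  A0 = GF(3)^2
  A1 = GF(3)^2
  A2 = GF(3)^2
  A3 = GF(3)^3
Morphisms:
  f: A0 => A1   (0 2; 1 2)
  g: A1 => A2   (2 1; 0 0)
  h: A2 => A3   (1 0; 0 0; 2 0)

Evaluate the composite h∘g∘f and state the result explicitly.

  e0=(1,0) f=>(0,1) g=>(1,0) h=>(1,0,2)
  e1=(0,1) f=>(2,2) g=>(0,0) h=>(0,0,0)
composite: (1 0; 0 0; 2 0)

Answer: (1 0; 0 0; 2 0)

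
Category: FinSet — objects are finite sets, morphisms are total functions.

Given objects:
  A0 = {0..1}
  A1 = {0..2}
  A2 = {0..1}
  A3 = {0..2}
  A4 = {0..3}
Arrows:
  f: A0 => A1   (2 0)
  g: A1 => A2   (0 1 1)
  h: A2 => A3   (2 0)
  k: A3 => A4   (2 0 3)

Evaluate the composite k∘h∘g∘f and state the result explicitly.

  0 f=>2 g=>1 h=>0 k=>2
  1 f=>0 g=>0 h=>2 k=>3
composite: (2 3)

Answer: (2 3)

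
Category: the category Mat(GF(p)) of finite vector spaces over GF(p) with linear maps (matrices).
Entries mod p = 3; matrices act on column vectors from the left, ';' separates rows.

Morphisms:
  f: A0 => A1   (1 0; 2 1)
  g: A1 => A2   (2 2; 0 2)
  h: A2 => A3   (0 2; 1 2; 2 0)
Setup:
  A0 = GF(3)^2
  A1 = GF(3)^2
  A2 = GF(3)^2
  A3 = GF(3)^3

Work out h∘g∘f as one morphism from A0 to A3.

Answer: (2 1; 2 0; 0 1)

Trace:
  e0=(1,0) f=>(1,2) g=>(0,1) h=>(2,2,0)
  e1=(0,1) f=>(0,1) g=>(2,2) h=>(1,0,1)
composite: (2 1; 2 0; 0 1)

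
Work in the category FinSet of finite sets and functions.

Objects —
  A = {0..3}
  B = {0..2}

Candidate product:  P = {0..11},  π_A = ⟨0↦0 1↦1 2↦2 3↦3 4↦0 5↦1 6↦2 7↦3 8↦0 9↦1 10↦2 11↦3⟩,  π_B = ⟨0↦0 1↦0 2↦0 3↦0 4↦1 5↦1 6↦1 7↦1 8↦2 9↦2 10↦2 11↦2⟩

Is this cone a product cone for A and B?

Answer: VALID PRODUCT

Trace:
|A|·|B| = 4·3 = 12;  |P| = 12
Check the pairing map k ↦ (π_A(k), π_B(k)):
  0 ↦ (0,0)
  1 ↦ (1,0)
  2 ↦ (2,0)
  3 ↦ (3,0)
  4 ↦ (0,1)
  5 ↦ (1,1)
  6 ↦ (2,1)
  7 ↦ (3,1)
  8 ↦ (0,2)
  9 ↦ (1,2)
  10 ↦ (2,2)
  11 ↦ (3,2)
distinct pairs in image: 12 / 12 needed
  → bijection onto A×B; projections well-typed.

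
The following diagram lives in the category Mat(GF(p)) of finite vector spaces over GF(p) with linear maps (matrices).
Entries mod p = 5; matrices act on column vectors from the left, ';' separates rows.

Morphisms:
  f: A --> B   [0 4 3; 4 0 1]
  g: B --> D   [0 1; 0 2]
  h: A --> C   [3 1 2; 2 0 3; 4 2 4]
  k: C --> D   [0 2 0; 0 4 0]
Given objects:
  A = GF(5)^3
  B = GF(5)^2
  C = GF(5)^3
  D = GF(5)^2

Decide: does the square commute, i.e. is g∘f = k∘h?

Answer: COMMUTES

Work:
Along f;g (path 1):
  e0=(1,0,0) f-->(0,4) g-->(4,3)
  e1=(0,1,0) f-->(4,0) g-->(0,0)
  e2=(0,0,1) f-->(3,1) g-->(1,2)
  composite₁ = [4 0 1; 3 0 2]
Along h;k (path 2):
  e0=(1,0,0) h-->(3,2,4) k-->(4,3)
  e1=(0,1,0) h-->(1,0,2) k-->(0,0)
  e2=(0,0,1) h-->(2,3,4) k-->(1,2)
  composite₂ = [4 0 1; 3 0 2]
Equal? YES — commutes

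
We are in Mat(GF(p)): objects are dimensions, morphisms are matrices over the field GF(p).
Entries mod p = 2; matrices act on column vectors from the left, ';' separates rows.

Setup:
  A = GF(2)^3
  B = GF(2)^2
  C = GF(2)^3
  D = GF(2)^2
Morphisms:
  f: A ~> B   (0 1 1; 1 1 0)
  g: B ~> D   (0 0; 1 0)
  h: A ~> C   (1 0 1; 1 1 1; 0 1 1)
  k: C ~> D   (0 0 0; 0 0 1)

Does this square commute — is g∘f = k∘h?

Answer: COMMUTES

Derivation:
1) trace f;g:
  e0=[1,0,0] f~>[0,1] g~>[0,0]
  e1=[0,1,0] f~>[1,1] g~>[0,1]
  e2=[0,0,1] f~>[1,0] g~>[0,1]
  ⟦path⟧₁ = (0 0 0; 0 1 1)
2) trace h;k:
  e0=[1,0,0] h~>[1,1,0] k~>[0,0]
  e1=[0,1,0] h~>[0,1,1] k~>[0,1]
  e2=[0,0,1] h~>[1,1,1] k~>[0,1]
  ⟦path⟧₂ = (0 0 0; 0 1 1)
Equal? equal; square commutes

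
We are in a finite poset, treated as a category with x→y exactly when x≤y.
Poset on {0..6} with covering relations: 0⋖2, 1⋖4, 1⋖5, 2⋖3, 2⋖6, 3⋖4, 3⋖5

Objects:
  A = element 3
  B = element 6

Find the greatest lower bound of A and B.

Answer: A∧B = 2

Work:
Common predecessors of 3,6: {0,2}
  0 <= 2
  2 <= 2
glb = 2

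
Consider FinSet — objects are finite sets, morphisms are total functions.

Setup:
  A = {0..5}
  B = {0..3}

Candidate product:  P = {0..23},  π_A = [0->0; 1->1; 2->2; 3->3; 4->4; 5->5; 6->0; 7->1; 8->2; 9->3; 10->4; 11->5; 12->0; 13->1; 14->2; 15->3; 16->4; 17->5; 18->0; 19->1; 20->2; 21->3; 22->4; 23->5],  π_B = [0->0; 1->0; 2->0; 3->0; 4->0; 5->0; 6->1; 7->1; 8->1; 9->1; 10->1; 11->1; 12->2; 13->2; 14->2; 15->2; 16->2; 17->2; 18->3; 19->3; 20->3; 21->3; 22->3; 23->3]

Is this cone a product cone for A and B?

Answer: VALID PRODUCT

Work:
|A|·|B| = 6·4 = 24;  |P| = 24
Check the pairing map k ↦ (π_A(k), π_B(k)):
  0 -> (0,0)
  1 -> (1,0)
  2 -> (2,0)
  3 -> (3,0)
  4 -> (4,0)
  5 -> (5,0)
  6 -> (0,1)
  7 -> (1,1)
  8 -> (2,1)
  9 -> (3,1)
  10 -> (4,1)
  11 -> (5,1)
  12 -> (0,2)
  13 -> (1,2)
  14 -> (2,2)
  15 -> (3,2)
  16 -> (4,2)
  17 -> (5,2)
  18 -> (0,3)
  19 -> (1,3)
  20 -> (2,3)
  21 -> (3,3)
  22 -> (4,3)
  23 -> (5,3)
distinct pairs in image: 24 / 24 needed
  → bijection onto A×B; projections well-typed.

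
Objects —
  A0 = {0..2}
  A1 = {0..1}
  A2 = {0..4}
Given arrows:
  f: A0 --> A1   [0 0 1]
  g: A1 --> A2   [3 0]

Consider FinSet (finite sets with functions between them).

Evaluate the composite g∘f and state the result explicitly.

  0 f-->0 g-->3
  1 f-->0 g-->3
  2 f-->1 g-->0
⟦path⟧: [3 3 0]

Answer: [3 3 0]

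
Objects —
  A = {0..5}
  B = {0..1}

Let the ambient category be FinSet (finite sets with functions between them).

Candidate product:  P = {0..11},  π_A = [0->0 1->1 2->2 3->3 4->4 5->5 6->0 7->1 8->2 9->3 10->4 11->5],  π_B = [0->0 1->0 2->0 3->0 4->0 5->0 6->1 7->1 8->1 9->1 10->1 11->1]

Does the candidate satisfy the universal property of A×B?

|A|·|B| = 6·2 = 12;  |P| = 12
Check the pairing map k ↦ (π_A(k), π_B(k)):
  0 -> (0,0)
  1 -> (1,0)
  2 -> (2,0)
  3 -> (3,0)
  4 -> (4,0)
  5 -> (5,0)
  6 -> (0,1)
  7 -> (1,1)
  8 -> (2,1)
  9 -> (3,1)
  10 -> (4,1)
  11 -> (5,1)
distinct pairs in image: 12 / 12 needed
  → bijection onto A×B; projections well-typed.

Answer: VALID PRODUCT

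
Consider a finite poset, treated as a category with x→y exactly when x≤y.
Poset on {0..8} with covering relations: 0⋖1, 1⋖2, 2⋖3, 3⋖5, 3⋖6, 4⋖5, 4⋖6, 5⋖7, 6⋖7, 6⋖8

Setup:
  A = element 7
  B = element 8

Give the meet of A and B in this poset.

Common predecessors of 7,8: {0,1,2,3,4,6}
  0 <= 6
  1 <= 6
  2 <= 6
  3 <= 6
  4 <= 6
  6 <= 6
glb = 6

Answer: A∧B = 6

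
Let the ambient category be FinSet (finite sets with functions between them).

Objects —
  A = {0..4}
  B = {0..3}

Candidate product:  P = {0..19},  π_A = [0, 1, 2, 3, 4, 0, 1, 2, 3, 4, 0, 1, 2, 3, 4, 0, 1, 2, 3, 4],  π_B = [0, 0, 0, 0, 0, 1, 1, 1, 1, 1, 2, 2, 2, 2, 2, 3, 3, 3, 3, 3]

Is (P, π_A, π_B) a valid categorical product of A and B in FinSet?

Answer: VALID PRODUCT

Trace:
|A|·|B| = 5·4 = 20;  |P| = 20
Check the pairing map k ↦ (π_A(k), π_B(k)):
  0 ↦ (0,0)
  1 ↦ (1,0)
  2 ↦ (2,0)
  3 ↦ (3,0)
  4 ↦ (4,0)
  5 ↦ (0,1)
  6 ↦ (1,1)
  7 ↦ (2,1)
  8 ↦ (3,1)
  9 ↦ (4,1)
  10 ↦ (0,2)
  11 ↦ (1,2)
  12 ↦ (2,2)
  13 ↦ (3,2)
  14 ↦ (4,2)
  15 ↦ (0,3)
  16 ↦ (1,3)
  17 ↦ (2,3)
  18 ↦ (3,3)
  19 ↦ (4,3)
distinct pairs in image: 20 / 20 needed
  → bijection onto A×B; projections well-typed.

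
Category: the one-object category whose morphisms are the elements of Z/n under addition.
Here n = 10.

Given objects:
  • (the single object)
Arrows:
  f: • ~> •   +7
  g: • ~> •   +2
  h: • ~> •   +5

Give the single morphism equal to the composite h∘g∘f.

Answer: +4

Work:
  0 +7≡7 +2≡9 +5≡4  (mod 10)
⟦path⟧: +4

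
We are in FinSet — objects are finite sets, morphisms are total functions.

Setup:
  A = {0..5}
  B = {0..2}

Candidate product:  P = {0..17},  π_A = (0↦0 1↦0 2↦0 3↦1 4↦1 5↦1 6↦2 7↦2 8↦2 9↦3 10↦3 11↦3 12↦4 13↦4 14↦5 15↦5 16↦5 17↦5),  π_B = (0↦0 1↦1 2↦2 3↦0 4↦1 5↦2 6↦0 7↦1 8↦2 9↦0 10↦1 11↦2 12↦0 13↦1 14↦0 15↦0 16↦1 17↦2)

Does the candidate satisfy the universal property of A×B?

Answer: NOT A VALID PRODUCT — duplicate pair at indices 15,14

Derivation:
|A|·|B| = 6·3 = 18;  |P| = 18
Check the pairing map k ↦ (π_A(k), π_B(k)):
  0 ↦ (0,0)
  1 ↦ (0,1)
  2 ↦ (0,2)
  3 ↦ (1,0)
  4 ↦ (1,1)
  5 ↦ (1,2)
  6 ↦ (2,0)
  7 ↦ (2,1)
  8 ↦ (2,2)
  9 ↦ (3,0)
  10 ↦ (3,1)
  11 ↦ (3,2)
  12 ↦ (4,0)
  13 ↦ (4,1)
  14 ↦ (5,0)
  15 ↦ (5,0)  ✗ repeats pair of k=14
  16 ↦ (5,1)
  17 ↦ (5,2)
distinct pairs in image: 17 / 18 needed
  → (5,0) hit at k=14 and k=15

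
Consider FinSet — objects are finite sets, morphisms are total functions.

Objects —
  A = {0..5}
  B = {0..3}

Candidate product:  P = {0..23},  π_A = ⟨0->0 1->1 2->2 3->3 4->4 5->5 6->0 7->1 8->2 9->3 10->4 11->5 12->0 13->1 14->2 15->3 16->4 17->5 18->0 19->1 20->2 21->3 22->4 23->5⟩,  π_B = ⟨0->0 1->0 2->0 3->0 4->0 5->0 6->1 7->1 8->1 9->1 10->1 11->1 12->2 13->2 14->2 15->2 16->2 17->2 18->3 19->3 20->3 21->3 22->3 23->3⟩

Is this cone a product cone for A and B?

Answer: VALID PRODUCT

Work:
|A|·|B| = 6·4 = 24;  |P| = 24
Check the pairing map k ↦ (π_A(k), π_B(k)):
  0 -> (0,0)
  1 -> (1,0)
  2 -> (2,0)
  3 -> (3,0)
  4 -> (4,0)
  5 -> (5,0)
  6 -> (0,1)
  7 -> (1,1)
  8 -> (2,1)
  9 -> (3,1)
  10 -> (4,1)
  11 -> (5,1)
  12 -> (0,2)
  13 -> (1,2)
  14 -> (2,2)
  15 -> (3,2)
  16 -> (4,2)
  17 -> (5,2)
  18 -> (0,3)
  19 -> (1,3)
  20 -> (2,3)
  21 -> (3,3)
  22 -> (4,3)
  23 -> (5,3)
distinct pairs in image: 24 / 24 needed
  → bijection onto A×B; projections well-typed.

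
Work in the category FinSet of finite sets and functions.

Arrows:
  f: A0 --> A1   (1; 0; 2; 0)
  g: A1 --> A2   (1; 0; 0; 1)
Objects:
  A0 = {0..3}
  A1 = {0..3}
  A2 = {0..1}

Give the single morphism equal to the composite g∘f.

  0 f-->1 g-->0
  1 f-->0 g-->1
  2 f-->2 g-->0
  3 f-->0 g-->1
result: (0; 1; 0; 1)

Answer: (0; 1; 0; 1)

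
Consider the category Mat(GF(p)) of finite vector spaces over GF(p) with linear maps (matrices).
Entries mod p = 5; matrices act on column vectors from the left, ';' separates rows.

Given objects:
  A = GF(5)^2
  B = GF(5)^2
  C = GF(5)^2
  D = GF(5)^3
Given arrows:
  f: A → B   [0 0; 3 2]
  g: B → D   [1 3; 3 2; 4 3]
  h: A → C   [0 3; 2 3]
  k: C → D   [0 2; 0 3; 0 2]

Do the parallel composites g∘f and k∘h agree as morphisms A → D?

Answer: COMMUTES

Derivation:
Path 1 = f;g:
  e0=(1,0) f→(0,3) g→(4,1,4)
  e1=(0,1) f→(0,2) g→(1,4,1)
  composite₁ = [4 1; 1 4; 4 1]
Path 2 = h;k:
  e0=(1,0) h→(0,2) k→(4,1,4)
  e1=(0,1) h→(3,3) k→(1,4,1)
  composite₂ = [4 1; 1 4; 4 1]
Equal? same morphism ✓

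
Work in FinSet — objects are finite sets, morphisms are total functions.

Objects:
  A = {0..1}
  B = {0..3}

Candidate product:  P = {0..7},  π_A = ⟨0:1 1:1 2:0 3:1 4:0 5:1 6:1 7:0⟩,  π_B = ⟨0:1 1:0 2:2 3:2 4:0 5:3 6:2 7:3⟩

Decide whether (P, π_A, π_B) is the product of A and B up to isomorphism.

|A|·|B| = 2·4 = 8;  |P| = 8
Check the pairing map k ↦ (π_A(k), π_B(k)):
  0 : (1,1)
  1 : (1,0)
  2 : (0,2)
  3 : (1,2)
  4 : (0,0)
  5 : (1,3)
  6 : (1,2)  ✗ repeats pair of k=3
  7 : (0,3)
distinct pairs in image: 7 / 8 needed
  → (1,2) hit at k=3 and k=6

Answer: NOT A VALID PRODUCT — duplicate pair at indices 3,6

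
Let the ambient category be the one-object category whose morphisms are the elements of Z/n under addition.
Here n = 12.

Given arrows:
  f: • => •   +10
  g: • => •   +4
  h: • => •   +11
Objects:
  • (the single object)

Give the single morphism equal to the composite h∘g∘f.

Answer: +1

Trace:
  0 +10≡10 +4≡2 +11≡1  (mod 12)
⟦path⟧: +1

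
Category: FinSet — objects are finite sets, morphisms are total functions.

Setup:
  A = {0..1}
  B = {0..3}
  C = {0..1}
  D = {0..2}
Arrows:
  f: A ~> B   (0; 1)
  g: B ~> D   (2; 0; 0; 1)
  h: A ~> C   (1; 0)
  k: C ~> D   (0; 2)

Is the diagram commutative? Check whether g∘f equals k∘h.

Path 1 = f;g:
  0 f~>0 g~>2
  1 f~>1 g~>0
  ⟦path⟧₁ = (2; 0)
Path 2 = h;k:
  0 h~>1 k~>2
  1 h~>0 k~>0
  ⟦path⟧₂ = (2; 0)
Equal? YES — commutes

Answer: COMMUTES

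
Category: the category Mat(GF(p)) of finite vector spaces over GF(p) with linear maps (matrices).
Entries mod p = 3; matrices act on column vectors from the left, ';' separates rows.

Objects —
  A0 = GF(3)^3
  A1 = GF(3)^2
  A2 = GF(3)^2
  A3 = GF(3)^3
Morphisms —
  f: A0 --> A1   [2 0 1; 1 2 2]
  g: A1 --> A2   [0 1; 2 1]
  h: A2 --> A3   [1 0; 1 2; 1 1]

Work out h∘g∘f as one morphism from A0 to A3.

Answer: [1 2 2; 2 0 1; 0 1 0]

Trace:
  e0=(1,0,0) f-->(2,1) g-->(1,2) h-->(1,2,0)
  e1=(0,1,0) f-->(0,2) g-->(2,2) h-->(2,0,1)
  e2=(0,0,1) f-->(1,2) g-->(2,1) h-->(2,1,0)
result: [1 2 2; 2 0 1; 0 1 0]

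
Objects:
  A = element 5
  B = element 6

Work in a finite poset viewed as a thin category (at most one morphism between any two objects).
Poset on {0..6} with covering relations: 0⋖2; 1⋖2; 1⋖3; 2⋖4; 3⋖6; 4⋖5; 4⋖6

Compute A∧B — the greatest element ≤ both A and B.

{x : x⊑A ∧ x⊑B} = {0,1,2,4}  (A=5, B=6)
  0 ⊑ 4
  1 ⊑ 4
  2 ⊑ 4
  4 ⊑ 4
glb = 4

Answer: A∧B = 4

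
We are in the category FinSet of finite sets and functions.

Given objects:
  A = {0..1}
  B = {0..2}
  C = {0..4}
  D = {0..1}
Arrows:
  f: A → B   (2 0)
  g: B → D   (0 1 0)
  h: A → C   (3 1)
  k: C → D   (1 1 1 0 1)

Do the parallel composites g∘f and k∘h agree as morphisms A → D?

Answer: DOES NOT COMMUTE

Trace:
1) trace f;g:
  0 f→2 g→0
  1 f→0 g→0
  composite₁ = (0 0)
2) trace h;k:
  0 h→3 k→0
  1 h→1 k→1
  composite₂ = (0 1)
Equal? distinct morphisms ✗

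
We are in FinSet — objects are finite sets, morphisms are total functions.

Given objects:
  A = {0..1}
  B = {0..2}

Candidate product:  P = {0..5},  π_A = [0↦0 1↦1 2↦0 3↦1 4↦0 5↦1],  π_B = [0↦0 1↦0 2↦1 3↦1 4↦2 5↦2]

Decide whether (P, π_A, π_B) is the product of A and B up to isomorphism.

Answer: VALID PRODUCT

Derivation:
|A|·|B| = 2·3 = 6;  |P| = 6
Check the pairing map k ↦ (π_A(k), π_B(k)):
  0 ↦ (0,0)
  1 ↦ (1,0)
  2 ↦ (0,1)
  3 ↦ (1,1)
  4 ↦ (0,2)
  5 ↦ (1,2)
distinct pairs in image: 6 / 6 needed
  → bijection onto A×B; projections well-typed.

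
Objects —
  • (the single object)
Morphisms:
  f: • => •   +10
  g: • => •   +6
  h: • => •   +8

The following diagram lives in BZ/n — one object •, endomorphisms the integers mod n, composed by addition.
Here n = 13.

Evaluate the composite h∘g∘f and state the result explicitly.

Answer: +11

Work:
  0 +10≡10 +6≡3 +8≡11  (mod 13)
⟦path⟧: +11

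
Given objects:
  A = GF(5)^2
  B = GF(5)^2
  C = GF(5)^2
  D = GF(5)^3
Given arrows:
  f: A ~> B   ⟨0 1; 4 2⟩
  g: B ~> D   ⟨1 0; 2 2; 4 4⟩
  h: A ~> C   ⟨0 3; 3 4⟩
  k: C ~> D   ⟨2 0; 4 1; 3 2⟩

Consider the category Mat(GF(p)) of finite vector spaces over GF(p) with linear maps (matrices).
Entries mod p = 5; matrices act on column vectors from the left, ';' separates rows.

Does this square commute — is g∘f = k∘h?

Answer: COMMUTES

Trace:
1) trace f;g:
  e0=⟨1,0⟩ f~>⟨0,4⟩ g~>⟨0,3,1⟩
  e1=⟨0,1⟩ f~>⟨1,2⟩ g~>⟨1,1,2⟩
  composite₁ = ⟨0 1; 3 1; 1 2⟩
2) trace h;k:
  e0=⟨1,0⟩ h~>⟨0,3⟩ k~>⟨0,3,1⟩
  e1=⟨0,1⟩ h~>⟨3,4⟩ k~>⟨1,1,2⟩
  composite₂ = ⟨0 1; 3 1; 1 2⟩
Equal? same morphism ✓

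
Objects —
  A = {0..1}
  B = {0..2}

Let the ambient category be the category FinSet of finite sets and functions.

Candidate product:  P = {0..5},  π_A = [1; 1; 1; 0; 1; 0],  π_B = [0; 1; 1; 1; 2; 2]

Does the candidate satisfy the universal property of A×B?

|A|·|B| = 2·3 = 6;  |P| = 6
Check the pairing map k ↦ (π_A(k), π_B(k)):
  0 : (1,0)
  1 : (1,1)
  2 : (1,1)  ✗ repeats pair of k=1
  3 : (0,1)
  4 : (1,2)
  5 : (0,2)
distinct pairs in image: 5 / 6 needed
  → (1,1) hit at k=1 and k=2

Answer: NOT A VALID PRODUCT — duplicate pair at indices 1,2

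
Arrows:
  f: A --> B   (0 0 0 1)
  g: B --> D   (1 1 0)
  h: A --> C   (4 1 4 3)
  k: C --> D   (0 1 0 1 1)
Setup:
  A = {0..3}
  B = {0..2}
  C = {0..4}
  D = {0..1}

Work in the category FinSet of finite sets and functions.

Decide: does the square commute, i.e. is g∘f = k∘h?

1) trace f;g:
  0 f-->0 g-->1
  1 f-->0 g-->1
  2 f-->0 g-->1
  3 f-->1 g-->1
  ⟦path⟧₁ = (1 1 1 1)
2) trace h;k:
  0 h-->4 k-->1
  1 h-->1 k-->1
  2 h-->4 k-->1
  3 h-->3 k-->1
  ⟦path⟧₂ = (1 1 1 1)
Equal? same morphism ✓

Answer: COMMUTES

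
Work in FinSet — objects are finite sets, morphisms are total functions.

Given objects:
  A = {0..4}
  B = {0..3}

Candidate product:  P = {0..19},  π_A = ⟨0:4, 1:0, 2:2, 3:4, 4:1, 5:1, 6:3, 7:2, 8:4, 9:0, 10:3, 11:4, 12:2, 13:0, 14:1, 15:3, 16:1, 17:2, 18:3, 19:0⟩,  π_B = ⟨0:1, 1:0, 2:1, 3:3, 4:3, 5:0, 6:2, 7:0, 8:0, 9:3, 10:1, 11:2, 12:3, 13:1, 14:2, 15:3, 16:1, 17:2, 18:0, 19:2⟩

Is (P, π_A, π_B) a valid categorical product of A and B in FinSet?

|A|·|B| = 5·4 = 20;  |P| = 20
Check the pairing map k ↦ (π_A(k), π_B(k)):
  0 : (4,1)
  1 : (0,0)
  2 : (2,1)
  3 : (4,3)
  4 : (1,3)
  5 : (1,0)
  6 : (3,2)
  7 : (2,0)
  8 : (4,0)
  9 : (0,3)
  10 : (3,1)
  11 : (4,2)
  12 : (2,3)
  13 : (0,1)
  14 : (1,2)
  15 : (3,3)
  16 : (1,1)
  17 : (2,2)
  18 : (3,0)
  19 : (0,2)
distinct pairs in image: 20 / 20 needed
  → bijection onto A×B; projections well-typed.

Answer: VALID PRODUCT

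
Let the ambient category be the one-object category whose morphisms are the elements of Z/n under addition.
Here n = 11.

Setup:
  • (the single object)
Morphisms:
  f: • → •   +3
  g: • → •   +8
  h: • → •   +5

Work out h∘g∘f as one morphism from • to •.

Answer: +5

Trace:
  0 +3≡3 +8≡0 +5≡5  (mod 11)
⟦path⟧: +5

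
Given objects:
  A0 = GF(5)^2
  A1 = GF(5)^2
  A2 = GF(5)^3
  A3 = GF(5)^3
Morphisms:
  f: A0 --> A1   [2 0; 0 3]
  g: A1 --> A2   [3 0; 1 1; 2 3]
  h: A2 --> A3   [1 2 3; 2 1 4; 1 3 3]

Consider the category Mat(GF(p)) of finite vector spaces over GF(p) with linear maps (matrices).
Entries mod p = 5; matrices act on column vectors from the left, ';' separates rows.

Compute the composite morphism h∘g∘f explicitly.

Answer: [2 3; 0 4; 4 1]

Trace:
  e0=[1,0] f-->[2,0] g-->[1,2,4] h-->[2,0,4]
  e1=[0,1] f-->[0,3] g-->[0,3,4] h-->[3,4,1]
composite: [2 3; 0 4; 4 1]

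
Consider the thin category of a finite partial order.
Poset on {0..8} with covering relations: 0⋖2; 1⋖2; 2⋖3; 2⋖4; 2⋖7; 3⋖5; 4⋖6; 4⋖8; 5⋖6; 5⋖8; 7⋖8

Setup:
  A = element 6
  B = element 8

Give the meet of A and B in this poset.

Lower bounds of A=6 and B=8: {0,1,2,3,4,5}
  maximal lower bounds 4 and 5 are incomparable: neither 4⊑5 nor 5⊑4
→ no greatest lower bound exists

Answer: NO MEET EXISTS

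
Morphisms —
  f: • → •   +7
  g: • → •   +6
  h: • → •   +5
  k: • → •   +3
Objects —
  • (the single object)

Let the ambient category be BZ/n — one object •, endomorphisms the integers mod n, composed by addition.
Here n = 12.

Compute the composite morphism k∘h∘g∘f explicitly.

  0 +7≡7 +6≡1 +5≡6 +3≡9  (mod 12)
⟦path⟧: +9

Answer: +9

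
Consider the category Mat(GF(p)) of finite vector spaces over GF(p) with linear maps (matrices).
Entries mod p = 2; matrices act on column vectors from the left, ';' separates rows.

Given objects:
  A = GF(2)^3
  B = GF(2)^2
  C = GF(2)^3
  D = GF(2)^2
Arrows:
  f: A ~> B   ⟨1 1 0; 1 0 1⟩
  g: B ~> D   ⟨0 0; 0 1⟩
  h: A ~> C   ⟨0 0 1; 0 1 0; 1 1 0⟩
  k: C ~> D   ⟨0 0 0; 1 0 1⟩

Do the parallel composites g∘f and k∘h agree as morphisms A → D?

Answer: DOES NOT COMMUTE

Work:
Path 1 = f;g:
  e0=(1,0,0) f~>(1,1) g~>(0,1)
  e1=(0,1,0) f~>(1,0) g~>(0,0)
  e2=(0,0,1) f~>(0,1) g~>(0,1)
  composite₁ = ⟨0 0 0; 1 0 1⟩
Path 2 = h;k:
  e0=(1,0,0) h~>(0,0,1) k~>(0,1)
  e1=(0,1,0) h~>(0,1,1) k~>(0,1)
  e2=(0,0,1) h~>(1,0,0) k~>(0,1)
  composite₂ = ⟨0 0 0; 1 1 1⟩
Equal? NO — does not commute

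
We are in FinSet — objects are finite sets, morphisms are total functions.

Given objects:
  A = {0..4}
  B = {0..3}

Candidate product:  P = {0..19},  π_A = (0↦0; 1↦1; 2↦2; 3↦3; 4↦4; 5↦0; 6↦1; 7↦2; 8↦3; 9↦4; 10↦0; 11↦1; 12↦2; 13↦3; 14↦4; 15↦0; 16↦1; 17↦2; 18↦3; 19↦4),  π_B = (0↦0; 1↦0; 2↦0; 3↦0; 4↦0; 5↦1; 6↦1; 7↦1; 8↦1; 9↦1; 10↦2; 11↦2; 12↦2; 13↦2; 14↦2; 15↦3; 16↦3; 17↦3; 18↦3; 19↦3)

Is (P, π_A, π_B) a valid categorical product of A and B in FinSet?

Answer: VALID PRODUCT

Trace:
|A|·|B| = 5·4 = 20;  |P| = 20
Check the pairing map k ↦ (π_A(k), π_B(k)):
  0 ↦ (0,0)
  1 ↦ (1,0)
  2 ↦ (2,0)
  3 ↦ (3,0)
  4 ↦ (4,0)
  5 ↦ (0,1)
  6 ↦ (1,1)
  7 ↦ (2,1)
  8 ↦ (3,1)
  9 ↦ (4,1)
  10 ↦ (0,2)
  11 ↦ (1,2)
  12 ↦ (2,2)
  13 ↦ (3,2)
  14 ↦ (4,2)
  15 ↦ (0,3)
  16 ↦ (1,3)
  17 ↦ (2,3)
  18 ↦ (3,3)
  19 ↦ (4,3)
distinct pairs in image: 20 / 20 needed
  → bijection onto A×B; projections well-typed.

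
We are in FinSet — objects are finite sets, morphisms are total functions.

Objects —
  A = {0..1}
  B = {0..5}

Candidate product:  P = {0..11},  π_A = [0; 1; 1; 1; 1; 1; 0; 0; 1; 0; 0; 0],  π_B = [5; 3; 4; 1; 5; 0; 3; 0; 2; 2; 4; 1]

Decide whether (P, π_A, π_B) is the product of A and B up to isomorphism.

Answer: VALID PRODUCT

Work:
|A|·|B| = 2·6 = 12;  |P| = 12
Check the pairing map k ↦ (π_A(k), π_B(k)):
  0 ↦ (0,5)
  1 ↦ (1,3)
  2 ↦ (1,4)
  3 ↦ (1,1)
  4 ↦ (1,5)
  5 ↦ (1,0)
  6 ↦ (0,3)
  7 ↦ (0,0)
  8 ↦ (1,2)
  9 ↦ (0,2)
  10 ↦ (0,4)
  11 ↦ (0,1)
distinct pairs in image: 12 / 12 needed
  → bijection onto A×B; projections well-typed.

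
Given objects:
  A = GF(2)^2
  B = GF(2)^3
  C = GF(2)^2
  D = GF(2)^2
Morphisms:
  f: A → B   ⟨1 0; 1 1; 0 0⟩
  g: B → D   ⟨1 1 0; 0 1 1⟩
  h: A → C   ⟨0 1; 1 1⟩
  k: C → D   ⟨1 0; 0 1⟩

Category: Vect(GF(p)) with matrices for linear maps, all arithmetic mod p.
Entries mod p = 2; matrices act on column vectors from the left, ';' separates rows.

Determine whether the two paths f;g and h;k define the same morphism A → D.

Answer: COMMUTES

Trace:
1) trace f;g:
  e0=(1,0) f→(1,1,0) g→(0,1)
  e1=(0,1) f→(0,1,0) g→(1,1)
  result₁ = ⟨0 1; 1 1⟩
2) trace h;k:
  e0=(1,0) h→(0,1) k→(0,1)
  e1=(0,1) h→(1,1) k→(1,1)
  result₂ = ⟨0 1; 1 1⟩
Equal? same morphism ✓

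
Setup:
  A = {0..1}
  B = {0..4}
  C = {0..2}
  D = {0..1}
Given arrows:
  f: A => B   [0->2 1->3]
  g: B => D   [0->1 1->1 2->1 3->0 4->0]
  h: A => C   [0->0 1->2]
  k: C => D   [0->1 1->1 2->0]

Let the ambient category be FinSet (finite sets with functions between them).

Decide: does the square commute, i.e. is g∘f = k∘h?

Along f;g (path 1):
  0 f=>2 g=>1
  1 f=>3 g=>0
  result₁ = [0->1 1->0]
Along h;k (path 2):
  0 h=>0 k=>1
  1 h=>2 k=>0
  result₂ = [0->1 1->0]
Equal? equal; square commutes

Answer: COMMUTES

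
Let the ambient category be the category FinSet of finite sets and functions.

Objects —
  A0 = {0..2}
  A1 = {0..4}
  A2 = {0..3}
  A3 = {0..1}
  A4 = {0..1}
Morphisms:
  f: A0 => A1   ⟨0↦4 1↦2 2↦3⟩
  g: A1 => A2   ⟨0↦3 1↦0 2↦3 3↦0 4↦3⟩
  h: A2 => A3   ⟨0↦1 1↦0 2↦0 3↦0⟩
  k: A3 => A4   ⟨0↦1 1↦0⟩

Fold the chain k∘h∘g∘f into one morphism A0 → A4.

  0 f=>4 g=>3 h=>0 k=>1
  1 f=>2 g=>3 h=>0 k=>1
  2 f=>3 g=>0 h=>1 k=>0
result: ⟨0↦1 1↦1 2↦0⟩

Answer: ⟨0↦1 1↦1 2↦0⟩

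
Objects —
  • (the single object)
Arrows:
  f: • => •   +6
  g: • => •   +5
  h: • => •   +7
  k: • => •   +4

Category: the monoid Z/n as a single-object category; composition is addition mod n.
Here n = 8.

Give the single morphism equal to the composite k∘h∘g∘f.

Answer: +6

Derivation:
  0 +6≡6 +5≡3 +7≡2 +4≡6  (mod 8)
⟦path⟧: +6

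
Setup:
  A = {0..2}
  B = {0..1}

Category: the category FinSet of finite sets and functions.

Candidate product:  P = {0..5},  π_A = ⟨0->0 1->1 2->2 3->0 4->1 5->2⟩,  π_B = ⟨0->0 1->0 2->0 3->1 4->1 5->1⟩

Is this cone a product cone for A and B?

Answer: VALID PRODUCT

Trace:
|A|·|B| = 3·2 = 6;  |P| = 6
Check the pairing map k ↦ (π_A(k), π_B(k)):
  0 -> (0,0)
  1 -> (1,0)
  2 -> (2,0)
  3 -> (0,1)
  4 -> (1,1)
  5 -> (2,1)
distinct pairs in image: 6 / 6 needed
  → bijection onto A×B; projections well-typed.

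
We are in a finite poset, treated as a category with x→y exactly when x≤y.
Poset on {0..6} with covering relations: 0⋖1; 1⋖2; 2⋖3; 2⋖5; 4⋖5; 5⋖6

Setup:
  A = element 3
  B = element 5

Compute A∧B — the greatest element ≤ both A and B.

Common predecessors of 3,5: {0,1,2}
  0 ⊑ 2
  1 ⊑ 2
  2 ⊑ 2
glb = 2

Answer: A∧B = 2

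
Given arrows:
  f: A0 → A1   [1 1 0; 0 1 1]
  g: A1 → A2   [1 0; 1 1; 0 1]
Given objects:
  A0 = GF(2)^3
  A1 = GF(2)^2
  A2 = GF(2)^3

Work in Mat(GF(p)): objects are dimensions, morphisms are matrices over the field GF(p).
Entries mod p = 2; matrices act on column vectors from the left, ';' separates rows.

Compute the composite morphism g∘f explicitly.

  e0=[1,0,0] f→[1,0] g→[1,1,0]
  e1=[0,1,0] f→[1,1] g→[1,0,1]
  e2=[0,0,1] f→[0,1] g→[0,1,1]
⟦path⟧: [1 1 0; 1 0 1; 0 1 1]

Answer: [1 1 0; 1 0 1; 0 1 1]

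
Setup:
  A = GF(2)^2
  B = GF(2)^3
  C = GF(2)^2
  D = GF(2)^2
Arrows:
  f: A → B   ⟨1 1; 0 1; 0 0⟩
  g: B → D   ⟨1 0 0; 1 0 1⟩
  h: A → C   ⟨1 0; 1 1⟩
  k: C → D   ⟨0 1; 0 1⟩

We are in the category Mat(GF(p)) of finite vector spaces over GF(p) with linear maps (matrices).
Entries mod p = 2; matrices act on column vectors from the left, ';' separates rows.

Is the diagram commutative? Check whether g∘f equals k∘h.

Along f;g (path 1):
  e0=[1,0] f→[1,0,0] g→[1,1]
  e1=[0,1] f→[1,1,0] g→[1,1]
  composite₁ = ⟨1 1; 1 1⟩
Along h;k (path 2):
  e0=[1,0] h→[1,1] k→[1,1]
  e1=[0,1] h→[0,1] k→[1,1]
  composite₂ = ⟨1 1; 1 1⟩
Equal? YES — commutes

Answer: COMMUTES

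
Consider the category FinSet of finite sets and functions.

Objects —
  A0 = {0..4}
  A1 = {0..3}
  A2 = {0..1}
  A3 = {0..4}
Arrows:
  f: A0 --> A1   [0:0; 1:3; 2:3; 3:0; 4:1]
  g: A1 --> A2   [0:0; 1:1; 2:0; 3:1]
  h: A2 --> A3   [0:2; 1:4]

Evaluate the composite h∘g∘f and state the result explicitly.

Answer: [0:2; 1:4; 2:4; 3:2; 4:4]

Derivation:
  0 f-->0 g-->0 h-->2
  1 f-->3 g-->1 h-->4
  2 f-->3 g-->1 h-->4
  3 f-->0 g-->0 h-->2
  4 f-->1 g-->1 h-->4
result: [0:2; 1:4; 2:4; 3:2; 4:4]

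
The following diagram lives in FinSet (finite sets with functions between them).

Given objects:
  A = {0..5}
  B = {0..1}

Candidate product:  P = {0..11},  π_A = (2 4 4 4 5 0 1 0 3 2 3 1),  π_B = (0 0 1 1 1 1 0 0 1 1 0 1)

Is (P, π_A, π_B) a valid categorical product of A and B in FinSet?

Answer: NOT A VALID PRODUCT — duplicate pair at indices 2,3

Work:
|A|·|B| = 6·2 = 12;  |P| = 12
Check the pairing map k ↦ (π_A(k), π_B(k)):
  0 : (2,0)
  1 : (4,0)
  2 : (4,1)
  3 : (4,1)  ✗ repeats pair of k=2
  4 : (5,1)
  5 : (0,1)
  6 : (1,0)
  7 : (0,0)
  8 : (3,1)
  9 : (2,1)
  10 : (3,0)
  11 : (1,1)
distinct pairs in image: 11 / 12 needed
  → (4,1) hit at k=2 and k=3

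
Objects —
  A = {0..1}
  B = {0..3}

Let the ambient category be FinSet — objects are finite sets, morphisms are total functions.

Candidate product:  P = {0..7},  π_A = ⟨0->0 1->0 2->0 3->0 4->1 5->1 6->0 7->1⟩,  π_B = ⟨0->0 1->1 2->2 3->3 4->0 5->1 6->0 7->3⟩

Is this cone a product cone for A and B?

|A|·|B| = 2·4 = 8;  |P| = 8
Check the pairing map k ↦ (π_A(k), π_B(k)):
  0 -> (0,0)
  1 -> (0,1)
  2 -> (0,2)
  3 -> (0,3)
  4 -> (1,0)
  5 -> (1,1)
  6 -> (0,0)  ✗ repeats pair of k=0
  7 -> (1,3)
distinct pairs in image: 7 / 8 needed
  → (0,0) hit at k=0 and k=6

Answer: NOT A VALID PRODUCT — duplicate pair at indices 0,6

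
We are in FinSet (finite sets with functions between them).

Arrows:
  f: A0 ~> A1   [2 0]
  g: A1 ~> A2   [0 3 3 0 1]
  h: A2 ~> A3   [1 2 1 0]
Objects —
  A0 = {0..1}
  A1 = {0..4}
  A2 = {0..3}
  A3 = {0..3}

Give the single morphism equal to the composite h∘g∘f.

Answer: [0 1]

Trace:
  0 f~>2 g~>3 h~>0
  1 f~>0 g~>0 h~>1
⟦path⟧: [0 1]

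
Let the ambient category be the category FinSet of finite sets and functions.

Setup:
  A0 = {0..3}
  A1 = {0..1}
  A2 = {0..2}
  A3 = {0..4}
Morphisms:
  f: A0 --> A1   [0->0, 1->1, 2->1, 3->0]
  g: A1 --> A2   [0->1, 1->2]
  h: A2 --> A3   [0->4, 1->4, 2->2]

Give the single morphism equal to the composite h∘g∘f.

  0 f-->0 g-->1 h-->4
  1 f-->1 g-->2 h-->2
  2 f-->1 g-->2 h-->2
  3 f-->0 g-->1 h-->4
result: [0->4, 1->2, 2->2, 3->4]

Answer: [0->4, 1->2, 2->2, 3->4]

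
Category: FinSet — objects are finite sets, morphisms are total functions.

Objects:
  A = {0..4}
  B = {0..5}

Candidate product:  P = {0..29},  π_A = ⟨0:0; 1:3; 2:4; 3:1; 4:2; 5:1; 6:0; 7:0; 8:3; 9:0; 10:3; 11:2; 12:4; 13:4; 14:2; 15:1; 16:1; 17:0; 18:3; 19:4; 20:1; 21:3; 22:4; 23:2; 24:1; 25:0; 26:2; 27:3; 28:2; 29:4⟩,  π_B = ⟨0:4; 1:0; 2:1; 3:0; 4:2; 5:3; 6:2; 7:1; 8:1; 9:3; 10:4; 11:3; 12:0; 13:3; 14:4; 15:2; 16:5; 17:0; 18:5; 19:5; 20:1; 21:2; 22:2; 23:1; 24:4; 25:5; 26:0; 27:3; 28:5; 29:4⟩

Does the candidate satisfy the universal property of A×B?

|A|·|B| = 5·6 = 30;  |P| = 30
Check the pairing map k ↦ (π_A(k), π_B(k)):
  0 : (0,4)
  1 : (3,0)
  2 : (4,1)
  3 : (1,0)
  4 : (2,2)
  5 : (1,3)
  6 : (0,2)
  7 : (0,1)
  8 : (3,1)
  9 : (0,3)
  10 : (3,4)
  11 : (2,3)
  12 : (4,0)
  13 : (4,3)
  14 : (2,4)
  15 : (1,2)
  16 : (1,5)
  17 : (0,0)
  18 : (3,5)
  19 : (4,5)
  20 : (1,1)
  21 : (3,2)
  22 : (4,2)
  23 : (2,1)
  24 : (1,4)
  25 : (0,5)
  26 : (2,0)
  27 : (3,3)
  28 : (2,5)
  29 : (4,4)
distinct pairs in image: 30 / 30 needed
  → bijection onto A×B; projections well-typed.

Answer: VALID PRODUCT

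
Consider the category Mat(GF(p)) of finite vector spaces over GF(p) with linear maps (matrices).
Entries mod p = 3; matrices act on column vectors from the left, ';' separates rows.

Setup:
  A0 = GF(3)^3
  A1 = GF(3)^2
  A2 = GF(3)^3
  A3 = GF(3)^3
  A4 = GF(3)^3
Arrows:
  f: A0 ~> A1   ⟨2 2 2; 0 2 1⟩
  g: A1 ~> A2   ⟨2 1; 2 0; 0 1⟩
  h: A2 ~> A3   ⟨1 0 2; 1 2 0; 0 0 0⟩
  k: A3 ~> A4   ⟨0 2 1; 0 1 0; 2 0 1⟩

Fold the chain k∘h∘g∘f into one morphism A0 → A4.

Answer: ⟨0 1 2; 0 2 1; 2 2 2⟩

Derivation:
  e0=[1,0,0] f~>[2,0] g~>[1,1,0] h~>[1,0,0] k~>[0,0,2]
  e1=[0,1,0] f~>[2,2] g~>[0,1,2] h~>[1,2,0] k~>[1,2,2]
  e2=[0,0,1] f~>[2,1] g~>[2,1,1] h~>[1,1,0] k~>[2,1,2]
composite: ⟨0 1 2; 0 2 1; 2 2 2⟩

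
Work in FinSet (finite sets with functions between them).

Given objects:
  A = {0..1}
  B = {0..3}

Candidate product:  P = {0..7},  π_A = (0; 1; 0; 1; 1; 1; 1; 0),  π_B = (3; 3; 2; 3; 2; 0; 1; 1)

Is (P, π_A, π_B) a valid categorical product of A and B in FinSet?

Answer: NOT A VALID PRODUCT — duplicate pair at indices 3,1

Work:
|A|·|B| = 2·4 = 8;  |P| = 8
Check the pairing map k ↦ (π_A(k), π_B(k)):
  0 -> (0,3)
  1 -> (1,3)
  2 -> (0,2)
  3 -> (1,3)  ✗ repeats pair of k=1
  4 -> (1,2)
  5 -> (1,0)
  6 -> (1,1)
  7 -> (0,1)
distinct pairs in image: 7 / 8 needed
  → (1,3) hit at k=1 and k=3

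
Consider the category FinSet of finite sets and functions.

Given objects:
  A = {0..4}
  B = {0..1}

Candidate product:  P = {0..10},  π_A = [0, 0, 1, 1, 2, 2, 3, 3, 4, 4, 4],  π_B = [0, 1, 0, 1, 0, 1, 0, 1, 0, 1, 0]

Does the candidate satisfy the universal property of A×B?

Answer: NOT A VALID PRODUCT — |P|=11 ≠ |A|·|B|=10

Trace:
|A|·|B| = 5·2 = 10;  |P| = 11
  → cardinalities differ; no bijection possible.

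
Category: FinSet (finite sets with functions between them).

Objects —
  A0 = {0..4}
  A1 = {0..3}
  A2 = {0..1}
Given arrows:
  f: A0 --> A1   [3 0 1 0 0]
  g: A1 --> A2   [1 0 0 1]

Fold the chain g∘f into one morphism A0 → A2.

  0 f-->3 g-->1
  1 f-->0 g-->1
  2 f-->1 g-->0
  3 f-->0 g-->1
  4 f-->0 g-->1
⟦path⟧: [1 1 0 1 1]

Answer: [1 1 0 1 1]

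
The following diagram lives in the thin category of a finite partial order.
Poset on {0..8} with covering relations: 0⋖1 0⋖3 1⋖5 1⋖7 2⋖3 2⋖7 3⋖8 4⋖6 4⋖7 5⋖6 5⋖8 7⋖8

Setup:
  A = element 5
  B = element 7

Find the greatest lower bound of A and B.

Answer: A∧B = 1

Trace:
Common predecessors of 5,7: {0,1}
  0 <= 1
  1 <= 1
glb = 1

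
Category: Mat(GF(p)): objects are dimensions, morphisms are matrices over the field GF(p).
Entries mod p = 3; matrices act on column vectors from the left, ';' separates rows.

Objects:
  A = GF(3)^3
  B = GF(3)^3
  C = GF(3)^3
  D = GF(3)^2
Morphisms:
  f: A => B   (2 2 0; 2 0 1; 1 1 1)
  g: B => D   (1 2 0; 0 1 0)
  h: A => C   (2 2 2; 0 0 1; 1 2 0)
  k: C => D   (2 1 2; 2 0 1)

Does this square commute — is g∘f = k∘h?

Answer: COMMUTES

Trace:
1) trace f;g:
  e0=⟨1,0,0⟩ f=>⟨2,2,1⟩ g=>⟨0,2⟩
  e1=⟨0,1,0⟩ f=>⟨2,0,1⟩ g=>⟨2,0⟩
  e2=⟨0,0,1⟩ f=>⟨0,1,1⟩ g=>⟨2,1⟩
  result₁ = (0 2 2; 2 0 1)
2) trace h;k:
  e0=⟨1,0,0⟩ h=>⟨2,0,1⟩ k=>⟨0,2⟩
  e1=⟨0,1,0⟩ h=>⟨2,0,2⟩ k=>⟨2,0⟩
  e2=⟨0,0,1⟩ h=>⟨2,1,0⟩ k=>⟨2,1⟩
  result₂ = (0 2 2; 2 0 1)
Equal? same morphism ✓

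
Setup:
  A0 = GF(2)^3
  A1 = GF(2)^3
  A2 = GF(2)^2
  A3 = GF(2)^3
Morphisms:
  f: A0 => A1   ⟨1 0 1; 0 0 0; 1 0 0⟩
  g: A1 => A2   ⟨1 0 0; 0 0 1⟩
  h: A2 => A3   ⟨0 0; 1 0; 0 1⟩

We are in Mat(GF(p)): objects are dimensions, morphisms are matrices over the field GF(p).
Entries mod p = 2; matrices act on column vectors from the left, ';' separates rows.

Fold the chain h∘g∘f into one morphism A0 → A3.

  e0=⟨1,0,0⟩ f=>⟨1,0,1⟩ g=>⟨1,1⟩ h=>⟨0,1,1⟩
  e1=⟨0,1,0⟩ f=>⟨0,0,0⟩ g=>⟨0,0⟩ h=>⟨0,0,0⟩
  e2=⟨0,0,1⟩ f=>⟨1,0,0⟩ g=>⟨1,0⟩ h=>⟨0,1,0⟩
result: ⟨0 0 0; 1 0 1; 1 0 0⟩

Answer: ⟨0 0 0; 1 0 1; 1 0 0⟩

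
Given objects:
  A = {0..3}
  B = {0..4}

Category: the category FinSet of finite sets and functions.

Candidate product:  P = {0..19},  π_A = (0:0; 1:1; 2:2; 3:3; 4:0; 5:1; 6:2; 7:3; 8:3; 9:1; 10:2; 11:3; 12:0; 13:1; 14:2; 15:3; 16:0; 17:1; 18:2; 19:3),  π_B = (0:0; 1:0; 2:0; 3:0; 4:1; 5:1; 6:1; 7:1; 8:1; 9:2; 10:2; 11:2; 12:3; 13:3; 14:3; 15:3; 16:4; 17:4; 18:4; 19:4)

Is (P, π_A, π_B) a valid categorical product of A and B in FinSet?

|A|·|B| = 4·5 = 20;  |P| = 20
Check the pairing map k ↦ (π_A(k), π_B(k)):
  0 : (0,0)
  1 : (1,0)
  2 : (2,0)
  3 : (3,0)
  4 : (0,1)
  5 : (1,1)
  6 : (2,1)
  7 : (3,1)
  8 : (3,1)  ✗ repeats pair of k=7
  9 : (1,2)
  10 : (2,2)
  11 : (3,2)
  12 : (0,3)
  13 : (1,3)
  14 : (2,3)
  15 : (3,3)
  16 : (0,4)
  17 : (1,4)
  18 : (2,4)
  19 : (3,4)
distinct pairs in image: 19 / 20 needed
  → (3,1) hit at k=7 and k=8

Answer: NOT A VALID PRODUCT — duplicate pair at indices 7,8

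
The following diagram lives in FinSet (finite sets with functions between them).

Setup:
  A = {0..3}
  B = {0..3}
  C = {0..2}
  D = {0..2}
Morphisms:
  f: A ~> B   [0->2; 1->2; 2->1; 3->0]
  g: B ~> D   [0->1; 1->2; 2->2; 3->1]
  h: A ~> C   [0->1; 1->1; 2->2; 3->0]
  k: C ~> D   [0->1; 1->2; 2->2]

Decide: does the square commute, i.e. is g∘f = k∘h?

1) trace f;g:
  0 f~>2 g~>2
  1 f~>2 g~>2
  2 f~>1 g~>2
  3 f~>0 g~>1
  composite₁ = [0->2; 1->2; 2->2; 3->1]
2) trace h;k:
  0 h~>1 k~>2
  1 h~>1 k~>2
  2 h~>2 k~>2
  3 h~>0 k~>1
  composite₂ = [0->2; 1->2; 2->2; 3->1]
Equal? YES — commutes

Answer: COMMUTES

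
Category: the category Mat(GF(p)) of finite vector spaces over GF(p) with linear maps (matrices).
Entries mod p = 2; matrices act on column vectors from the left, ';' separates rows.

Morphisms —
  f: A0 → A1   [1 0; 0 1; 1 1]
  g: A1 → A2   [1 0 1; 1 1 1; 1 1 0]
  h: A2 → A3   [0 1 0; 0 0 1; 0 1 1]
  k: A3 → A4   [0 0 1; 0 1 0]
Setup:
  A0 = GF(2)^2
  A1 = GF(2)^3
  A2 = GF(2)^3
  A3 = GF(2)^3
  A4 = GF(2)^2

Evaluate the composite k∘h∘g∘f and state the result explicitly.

  e0=⟨1,0⟩ f→⟨1,0,1⟩ g→⟨0,0,1⟩ h→⟨0,1,1⟩ k→⟨1,1⟩
  e1=⟨0,1⟩ f→⟨0,1,1⟩ g→⟨1,0,1⟩ h→⟨0,1,1⟩ k→⟨1,1⟩
result: [1 1; 1 1]

Answer: [1 1; 1 1]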